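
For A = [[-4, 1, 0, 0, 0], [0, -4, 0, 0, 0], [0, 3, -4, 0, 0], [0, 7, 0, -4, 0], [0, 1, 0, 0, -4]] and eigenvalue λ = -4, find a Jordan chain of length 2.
v_1 = [[2, 1, 0, -1, 0]]^T, v_2 = [[1, 0, 3, 7, 1]]^T

We seek v_1 ∈ ker((A + 4I)^2) \ ker(A + 4I), then set v_{i+1} = (A + 4I) v_i.

One such chain is v_1 = [[2, 1, 0, -1, 0]]^T, v_2 = [[1, 0, 3, 7, 1]]^T. Check: (A + 4I) v_2 = [[0, 0, 0, 0, 0]]^T = 0.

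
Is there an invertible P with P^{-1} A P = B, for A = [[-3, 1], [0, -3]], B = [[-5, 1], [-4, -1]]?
Two matrices over a field are similar if and only if they have the same invariant factors.

Both A and B have characteristic polynomial (x + 3)^2 and minimal polynomial (x + 3)^2. Computing further, both have invariant factors (x + 3)^2. Hence A and B are similar.

Yes.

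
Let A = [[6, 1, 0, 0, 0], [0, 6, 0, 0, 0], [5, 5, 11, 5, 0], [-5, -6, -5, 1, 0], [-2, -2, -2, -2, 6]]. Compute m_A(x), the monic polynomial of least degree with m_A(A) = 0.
The characteristic polynomial factors as (x - 6)^5. The minimal polynomial is ∏(x - λ)^{k_λ} where k_λ is the size of the largest Jordan block at λ.

For λ = 6: rank(A - 6I) = 2, and the largest Jordan block has size 2 (the smallest k with rank((A - 6I)^k) = rank((A - 6I)^(k+1))).

So m_A(x) = (x - 6)^2.

m_A(x) = (x - 6)^2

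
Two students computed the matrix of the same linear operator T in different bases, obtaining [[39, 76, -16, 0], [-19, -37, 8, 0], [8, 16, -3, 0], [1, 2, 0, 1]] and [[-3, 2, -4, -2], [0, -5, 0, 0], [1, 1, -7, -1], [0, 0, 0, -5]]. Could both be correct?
No.

trace(A) = 0 but trace(B) = -20. The trace is a similarity invariant, so A and B are not similar.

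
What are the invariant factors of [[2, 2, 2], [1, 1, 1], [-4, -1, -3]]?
The Jordan structure of A has elementary divisors x^3. Arranging the block sizes at each eigenvalue in decreasing order and taking row products gives the invariant factors.

Invariant factors (smallest first, each dividing the next): x^3.

Check: the last factor x^3 is the minimal polynomial, and the product x^3 is the characteristic polynomial.

x^3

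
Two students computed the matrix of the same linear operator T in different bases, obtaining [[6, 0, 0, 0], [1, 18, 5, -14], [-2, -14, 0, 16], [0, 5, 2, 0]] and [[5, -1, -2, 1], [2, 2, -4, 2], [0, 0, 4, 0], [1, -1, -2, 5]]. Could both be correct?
trace(A) = 24 but trace(B) = 16. The trace is a similarity invariant, so A and B are not similar.

No.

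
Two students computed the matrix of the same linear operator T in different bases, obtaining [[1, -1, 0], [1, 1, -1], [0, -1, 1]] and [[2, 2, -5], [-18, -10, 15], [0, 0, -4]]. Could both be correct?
trace(A) = 3 but trace(B) = -12. The trace is a similarity invariant, so A and B are not similar.

No.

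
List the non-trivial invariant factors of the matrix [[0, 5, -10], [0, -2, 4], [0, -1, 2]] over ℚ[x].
x, x^2

The Jordan structure of A has elementary divisors x^2, x. Arranging the block sizes at each eigenvalue in decreasing order and taking row products gives the invariant factors.

Invariant factors (smallest first, each dividing the next): x, x^2.

Check: the last factor x^2 is the minimal polynomial, and the product x^3 is the characteristic polynomial.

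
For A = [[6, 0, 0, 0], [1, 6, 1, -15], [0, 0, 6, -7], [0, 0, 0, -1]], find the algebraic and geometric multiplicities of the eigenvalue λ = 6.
The characteristic polynomial is (x - 6)^3(x + 1), so the factor x - 6 appears with exponent 3: the algebraic multiplicity is 3.

rank(A - 6I) = 2, so the eigenspace has dimension 4 - 2 = 2: the geometric multiplicity is 2.

Since 2 < 3, A is not diagonalizable.

algebraic multiplicity 3, geometric multiplicity 2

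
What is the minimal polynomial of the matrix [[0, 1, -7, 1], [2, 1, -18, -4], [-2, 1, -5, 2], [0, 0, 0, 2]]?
The characteristic polynomial factors as (x - 2)^2(x + 3)^2. The minimal polynomial is ∏(x - λ)^{k_λ} where k_λ is the size of the largest Jordan block at λ.

For λ = -3: rank(A + 3I) = 3, and the largest Jordan block has size 2 (the smallest k with rank((A + 3I)^k) = rank((A + 3I)^(k+1))).
For λ = 2: rank(A - 2I) = 3, and the largest Jordan block has size 2 (the smallest k with rank((A - 2I)^k) = rank((A - 2I)^(k+1))).

So m_A(x) = (x - 2)^2(x + 3)^2.

m_A(x) = (x - 2)^2(x + 3)^2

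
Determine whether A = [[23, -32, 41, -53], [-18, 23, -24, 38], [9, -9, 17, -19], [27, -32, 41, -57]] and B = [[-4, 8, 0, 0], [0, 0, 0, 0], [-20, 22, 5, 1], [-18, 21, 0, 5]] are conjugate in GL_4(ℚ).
Two matrices over a field are similar if and only if they have the same invariant factors.

Both A and B have characteristic polynomial x(x - 5)^2(x + 4) and minimal polynomial x(x - 5)^2(x + 4). Computing further, both have invariant factors x(x - 5)^2(x + 4). Hence A and B are similar.

Yes.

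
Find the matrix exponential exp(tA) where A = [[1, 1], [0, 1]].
A has Jordan form J = [[1, 1], [0, 1]] with A = PJP^{-1}, so e^{tA} = P e^{tJ} P^{-1}.

For a Jordan block J_k(λ), e^{tJ_k(λ)} = e^{λt} · (I + tN + t^2 N^2/2! + ... + t^{k-1} N^{k-1}/(k-1)!) where N is the nilpotent superdiagonal part.

Assembling the blocks and conjugating back gives the entries of e^{tA} as shown above.

e^{tA} = [[e^{t}, t*e^{t}], [0, e^{t}]]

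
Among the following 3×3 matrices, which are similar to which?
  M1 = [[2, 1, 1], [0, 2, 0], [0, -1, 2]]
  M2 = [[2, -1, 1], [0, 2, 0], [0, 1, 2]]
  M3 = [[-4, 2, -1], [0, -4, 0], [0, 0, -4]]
Characteristic polynomials: χ_{M1} = (x - 2)^3, χ_{M2} = (x - 2)^3, χ_{M3} = (x + 4)^3.

{M1, M2}: invariant factors (x - 2)^3.

{M3}: invariant factors x + 4, (x + 4)^2.

Matrices are similar if and only if their invariant-factor lists agree; the partition into similarity classes is {M1, M2}, {M3}.

2 classes: {M1, M2}, {M3}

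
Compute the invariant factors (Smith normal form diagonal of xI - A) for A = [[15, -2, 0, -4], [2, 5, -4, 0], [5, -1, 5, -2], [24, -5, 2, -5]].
The Jordan structure of A has elementary divisors (x - 5)^2, (x - 5)^2. Arranging the block sizes at each eigenvalue in decreasing order and taking row products gives the invariant factors.

Invariant factors (smallest first, each dividing the next): (x - 5)^2, (x - 5)^2.

Check: the last factor (x - 5)^2 is the minimal polynomial, and the product (x - 5)^4 is the characteristic polynomial.

(x - 5)^2, (x - 5)^2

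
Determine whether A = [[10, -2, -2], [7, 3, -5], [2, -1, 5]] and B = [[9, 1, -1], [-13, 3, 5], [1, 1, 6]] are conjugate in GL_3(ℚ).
Two matrices over a field are similar if and only if they have the same invariant factors.

Both A and B have characteristic polynomial (x - 6)^3 and minimal polynomial (x - 6)^3. Computing further, both have invariant factors (x - 6)^3. Hence A and B are similar.

Yes.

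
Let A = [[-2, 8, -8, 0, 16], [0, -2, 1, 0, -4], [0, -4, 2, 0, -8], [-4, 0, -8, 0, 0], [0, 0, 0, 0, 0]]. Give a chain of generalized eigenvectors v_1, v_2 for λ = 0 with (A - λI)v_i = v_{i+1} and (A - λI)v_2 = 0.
v_1 = [[-2, 1, 1, 0, 0]]^T, v_2 = [[4, -1, -2, 0, 0]]^T

We seek v_1 ∈ ker(A^2) \ ker(A), then set v_{i+1} = A v_i.

One such chain is v_1 = [[-2, 1, 1, 0, 0]]^T, v_2 = [[4, -1, -2, 0, 0]]^T. Check: A v_2 = [[0, 0, 0, 0, 0]]^T = 0.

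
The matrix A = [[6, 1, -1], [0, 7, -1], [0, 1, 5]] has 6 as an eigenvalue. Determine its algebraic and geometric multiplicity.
algebraic multiplicity 3, geometric multiplicity 2

The characteristic polynomial is (x - 6)^3, so the factor x - 6 appears with exponent 3: the algebraic multiplicity is 3.

rank(A - 6I) = 1, so the eigenspace has dimension 3 - 1 = 2: the geometric multiplicity is 2.

Since 2 < 3, A is not diagonalizable.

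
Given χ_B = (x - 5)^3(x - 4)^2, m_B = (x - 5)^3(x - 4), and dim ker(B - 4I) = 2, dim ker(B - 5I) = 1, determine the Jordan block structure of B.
λ = 4: algebraic multiplicity 2 (exponent in χ_B), largest block size 1 (exponent in m_B), 2 blocks (geometric multiplicity). These force block sizes [1, 1].
λ = 5: algebraic multiplicity 3 (exponent in χ_B), largest block size 3 (exponent in m_B), 1 block (geometric multiplicity). This forces block sizes [3].

Jordan blocks: (4, 1), (4, 1), (5, 3)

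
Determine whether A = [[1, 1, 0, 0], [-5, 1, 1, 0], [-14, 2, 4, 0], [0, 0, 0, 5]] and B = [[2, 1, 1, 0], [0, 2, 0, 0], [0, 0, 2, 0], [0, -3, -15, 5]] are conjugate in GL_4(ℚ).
No.

Both have characteristic polynomial (x - 5)(x - 2)^3, but the minimal polynomial of A is (x - 5)(x - 2)^3 while the minimal polynomial of B is (x - 5)(x - 2)^2. The minimal polynomial is a similarity invariant, so A and B are not similar.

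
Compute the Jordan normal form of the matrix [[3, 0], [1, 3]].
The characteristic polynomial is det(xI - A) = (x - 3)^2, so the eigenvalues are 3 (algebraic multiplicity 2).

For λ = 3: rank(A - 3I) = 1, rank((A - 3I)^2) = 0. The eigenspace has dimension 2 - 1 = 1, so there is 1 Jordan block; the rank sequence gives block sizes [2].

Assembling the blocks gives the Jordan form J above.

J = [[3, 1], [0, 3]]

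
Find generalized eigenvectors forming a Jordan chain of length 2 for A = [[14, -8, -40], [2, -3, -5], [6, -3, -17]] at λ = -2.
v_1 = [[0, 1, 0]]^T, v_2 = [[-8, -1, -3]]^T

We seek v_1 ∈ ker((A + 2I)^2) \ ker(A + 2I), then set v_{i+1} = (A + 2I) v_i.

One such chain is v_1 = [[0, 1, 0]]^T, v_2 = [[-8, -1, -3]]^T. Check: (A + 2I) v_2 = [[0, 0, 0]]^T = 0.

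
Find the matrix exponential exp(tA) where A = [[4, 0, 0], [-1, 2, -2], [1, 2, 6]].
A has Jordan form J = [[4, 1, 0], [0, 4, 0], [0, 0, 4]] with A = PJP^{-1}, so e^{tA} = P e^{tJ} P^{-1}.

For a Jordan block J_k(λ), e^{tJ_k(λ)} = e^{λt} · (I + tN + t^2 N^2/2! + ... + t^{k-1} N^{k-1}/(k-1)!) where N is the nilpotent superdiagonal part.

Assembling the blocks and conjugating back gives the entries of e^{tA} as shown above.

e^{tA} = [[e^{4*t}, 0, 0], [-t*e^{4*t}, (1 - 2*t)*e^{4*t}, -2*t*e^{4*t}], [t*e^{4*t}, 2*t*e^{4*t}, (2*t + 1)*e^{4*t}]]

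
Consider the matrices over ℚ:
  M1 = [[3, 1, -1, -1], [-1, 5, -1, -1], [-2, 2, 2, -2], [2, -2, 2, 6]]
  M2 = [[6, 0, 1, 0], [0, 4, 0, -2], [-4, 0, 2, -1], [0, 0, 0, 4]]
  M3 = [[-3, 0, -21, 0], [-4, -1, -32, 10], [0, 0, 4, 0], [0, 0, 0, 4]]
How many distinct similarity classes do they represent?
3 classes: {M1}, {M2}, {M3}

Characteristic polynomials: χ_{M1} = (x - 4)^4, χ_{M2} = (x - 4)^4, χ_{M3} = (x - 4)^2(x + 1)(x + 3).

{M1}: invariant factors x - 4, x - 4, (x - 4)^2.

{M2}: invariant factors x - 4, (x - 4)^3.

{M3}: invariant factors x - 4, (x - 4)(x + 1)(x + 3).

Matrices are similar if and only if their invariant-factor lists agree; the partition into similarity classes is {M1}, {M2}, {M3}.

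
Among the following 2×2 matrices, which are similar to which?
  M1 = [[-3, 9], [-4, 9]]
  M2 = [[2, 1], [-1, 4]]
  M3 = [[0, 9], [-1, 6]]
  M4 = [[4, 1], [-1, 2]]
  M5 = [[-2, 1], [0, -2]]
2 classes: {M1, M2, M3, M4}, {M5}

Characteristic polynomials: χ_{M1} = (x - 3)^2, χ_{M2} = (x - 3)^2, χ_{M3} = (x - 3)^2, χ_{M4} = (x - 3)^2, χ_{M5} = (x + 2)^2.

{M1, M2, M3, M4}: invariant factors (x - 3)^2.

{M5}: invariant factors (x + 2)^2.

Matrices are similar if and only if their invariant-factor lists agree; the partition into similarity classes is {M1, M2, M3, M4}, {M5}.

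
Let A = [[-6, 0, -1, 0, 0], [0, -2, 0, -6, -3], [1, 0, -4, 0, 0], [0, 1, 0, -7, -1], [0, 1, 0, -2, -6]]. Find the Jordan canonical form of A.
The characteristic polynomial is det(xI - A) = (x + 5)^5, so the eigenvalues are -5 (algebraic multiplicity 5).

For λ = -5: rank(A + 5I) = 2, rank((A + 5I)^2) = 0. The eigenspace has dimension 5 - 2 = 3, so there are 3 Jordan blocks; the rank sequence gives block sizes [2, 2, 1].

Assembling the blocks gives the Jordan form J above.

J = [[-5, 1, 0, 0, 0], [0, -5, 0, 0, 0], [0, 0, -5, 1, 0], [0, 0, 0, -5, 0], [0, 0, 0, 0, -5]]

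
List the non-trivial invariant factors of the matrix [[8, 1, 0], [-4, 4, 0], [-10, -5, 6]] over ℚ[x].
x - 6, (x - 6)^2

The Jordan structure of A has elementary divisors (x - 6)^2, (x - 6). Arranging the block sizes at each eigenvalue in decreasing order and taking row products gives the invariant factors.

Invariant factors (smallest first, each dividing the next): x - 6, (x - 6)^2.

Check: the last factor (x - 6)^2 is the minimal polynomial, and the product (x - 6)^3 is the characteristic polynomial.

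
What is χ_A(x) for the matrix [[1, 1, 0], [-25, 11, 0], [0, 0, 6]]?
xI - A = [[x - 1, -1, 0], [25, x - 11, 0], [0, 0, x - 6]].

Expanding det(xI - A) along the first row:
det(xI - A) = + (x - 1)·det([[x - 11, 0], [0, x - 6]]) - (-1)·det([[25, 0], [0, x - 6]]) + (0)·det([[25, x - 11], [0, 0]]).

Evaluating gives χ_A(x) = x^3 - 18x^2 + 108x - 216 = (x - 6)^3.

χ_A(x) = (x - 6)^3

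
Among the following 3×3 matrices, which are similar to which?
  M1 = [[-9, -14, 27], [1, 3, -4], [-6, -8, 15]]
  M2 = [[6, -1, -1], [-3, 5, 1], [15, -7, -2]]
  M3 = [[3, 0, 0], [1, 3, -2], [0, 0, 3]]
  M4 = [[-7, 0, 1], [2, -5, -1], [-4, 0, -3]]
Characteristic polynomials: χ_{M1} = (x - 3)^3, χ_{M2} = (x - 3)^3, χ_{M3} = (x - 3)^3, χ_{M4} = (x + 5)^3.

{M1, M2}: invariant factors (x - 3)^3.

{M3}: invariant factors x - 3, (x - 3)^2.

{M4}: invariant factors x + 5, (x + 5)^2.

Matrices are similar if and only if their invariant-factor lists agree; the partition into similarity classes is {M1, M2}, {M3}, {M4}.

3 classes: {M1, M2}, {M3}, {M4}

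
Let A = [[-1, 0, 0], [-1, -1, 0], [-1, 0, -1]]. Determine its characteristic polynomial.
xI - A = [[x + 1, 0, 0], [1, x + 1, 0], [1, 0, x + 1]].

Expanding det(xI - A) along the first row:
det(xI - A) = + (x + 1)·det([[x + 1, 0], [0, x + 1]]) - (0)·det([[1, 0], [1, x + 1]]) + (0)·det([[1, x + 1], [1, 0]]).

Evaluating gives χ_A(x) = x^3 + 3x^2 + 3x + 1 = (x + 1)^3.

χ_A(x) = (x + 1)^3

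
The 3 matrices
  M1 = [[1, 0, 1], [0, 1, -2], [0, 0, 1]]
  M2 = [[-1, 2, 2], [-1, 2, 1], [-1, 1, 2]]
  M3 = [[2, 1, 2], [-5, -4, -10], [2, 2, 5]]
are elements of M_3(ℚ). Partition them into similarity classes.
1 class: {M1, M2, M3}

Characteristic polynomials: χ_{M1} = (x - 1)^3, χ_{M2} = (x - 1)^3, χ_{M3} = (x - 1)^3.

{M1, M2, M3}: invariant factors x - 1, (x - 1)^2.

Matrices are similar if and only if their invariant-factor lists agree; the partition into similarity classes is {M1, M2, M3}.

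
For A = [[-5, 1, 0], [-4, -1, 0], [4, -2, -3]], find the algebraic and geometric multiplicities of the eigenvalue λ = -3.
The characteristic polynomial is (x + 3)^3, so the factor x + 3 appears with exponent 3: the algebraic multiplicity is 3.

rank(A + 3I) = 1, so the eigenspace has dimension 3 - 1 = 2: the geometric multiplicity is 2.

Since 2 < 3, A is not diagonalizable.

algebraic multiplicity 3, geometric multiplicity 2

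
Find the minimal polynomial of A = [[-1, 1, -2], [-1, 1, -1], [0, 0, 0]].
m_A(x) = x^3

The characteristic polynomial factors as x^3. The minimal polynomial is ∏(x - λ)^{k_λ} where k_λ is the size of the largest Jordan block at λ.

For λ = 0: rank(A) = 2, and the largest Jordan block has size 3 (the smallest k with rank(A^k) = rank(A^(k+1))).

So m_A(x) = x^3.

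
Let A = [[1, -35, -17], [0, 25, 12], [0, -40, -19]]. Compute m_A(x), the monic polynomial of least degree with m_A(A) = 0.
m_A(x) = (x - 5)(x - 1)^2

The characteristic polynomial factors as (x - 5)(x - 1)^2. The minimal polynomial is ∏(x - λ)^{k_λ} where k_λ is the size of the largest Jordan block at λ.

For λ = 1: rank(A - I) = 2, and the largest Jordan block has size 2 (the smallest k with rank((A - I)^k) = rank((A - I)^(k+1))).
For λ = 5: rank(A - 5I) = 2, and the largest Jordan block has size 1 (the smallest k with rank((A - 5I)^k) = rank((A - 5I)^(k+1))).

So m_A(x) = (x - 5)(x - 1)^2.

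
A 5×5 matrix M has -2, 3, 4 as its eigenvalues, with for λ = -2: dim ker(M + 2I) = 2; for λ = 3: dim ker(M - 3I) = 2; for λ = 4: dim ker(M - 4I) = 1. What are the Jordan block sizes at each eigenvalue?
λ = -2: successive nullity increments [2] count blocks of size ≥ k; block sizes are [1, 1].
λ = 3: successive nullity increments [2] count blocks of size ≥ k; block sizes are [1, 1].
λ = 4: successive nullity increments [1] count blocks of size ≥ k; block sizes are [1].

Jordan blocks: (-2, 1), (-2, 1), (3, 1), (3, 1), (4, 1)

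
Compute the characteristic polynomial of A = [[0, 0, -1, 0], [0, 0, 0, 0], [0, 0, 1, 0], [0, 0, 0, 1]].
χ_A(x) = x^2(x - 1)^2

xI - A = [[x, 0, 1, 0], [0, x, 0, 0], [0, 0, x - 1, 0], [0, 0, 0, x - 1]].

Expanding det(xI - A) along the first row:
det(xI - A) = + (x)·det([[x, 0, 0], [0, x - 1, 0], [0, 0, x - 1]]) - (0)·det([[0, 0, 0], [0, x - 1, 0], [0, 0, x - 1]]) + (1)·det([[0, x, 0], [0, 0, 0], [0, 0, x - 1]]) - (0)·det([[0, x, 0], [0, 0, x - 1], [0, 0, 0]]).

Evaluating gives χ_A(x) = x^4 - 2x^3 + x^2 = x^2(x - 1)^2.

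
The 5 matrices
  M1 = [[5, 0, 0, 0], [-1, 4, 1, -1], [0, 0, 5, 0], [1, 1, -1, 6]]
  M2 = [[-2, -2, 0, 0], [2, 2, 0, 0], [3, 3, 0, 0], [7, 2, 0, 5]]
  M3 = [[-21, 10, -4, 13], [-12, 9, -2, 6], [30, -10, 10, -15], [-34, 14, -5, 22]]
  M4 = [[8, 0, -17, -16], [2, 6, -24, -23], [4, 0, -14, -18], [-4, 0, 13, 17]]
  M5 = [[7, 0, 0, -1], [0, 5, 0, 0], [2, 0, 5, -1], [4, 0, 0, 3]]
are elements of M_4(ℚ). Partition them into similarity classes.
Characteristic polynomials: χ_{M1} = (x - 5)^4, χ_{M2} = x^3(x - 5), χ_{M3} = (x - 5)^4, χ_{M4} = (x - 6)^3(x + 1), χ_{M5} = (x - 5)^4.

{M1, M5}: invariant factors x - 5, x - 5, (x - 5)^2.

{M2}: invariant factors x, x^2(x - 5).

{M3}: invariant factors x - 5, (x - 5)^3.

{M4}: invariant factors x - 6, (x - 6)^2(x + 1).

Matrices are similar if and only if their invariant-factor lists agree; the partition into similarity classes is {M1, M5}, {M2}, {M3}, {M4}.

4 classes: {M1, M5}, {M2}, {M3}, {M4}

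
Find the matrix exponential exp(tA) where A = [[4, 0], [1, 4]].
e^{tA} = [[e^{4*t}, 0], [t*e^{4*t}, e^{4*t}]]

A has Jordan form J = [[4, 1], [0, 4]] with A = PJP^{-1}, so e^{tA} = P e^{tJ} P^{-1}.

For a Jordan block J_k(λ), e^{tJ_k(λ)} = e^{λt} · (I + tN + t^2 N^2/2! + ... + t^{k-1} N^{k-1}/(k-1)!) where N is the nilpotent superdiagonal part.

Assembling the blocks and conjugating back gives the entries of e^{tA} as shown above.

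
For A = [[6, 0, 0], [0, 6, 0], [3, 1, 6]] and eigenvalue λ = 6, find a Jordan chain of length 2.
v_1 = [[0, 1, 2]]^T, v_2 = [[0, 0, 1]]^T

We seek v_1 ∈ ker((A - 6I)^2) \ ker(A - 6I), then set v_{i+1} = (A - 6I) v_i.

One such chain is v_1 = [[0, 1, 2]]^T, v_2 = [[0, 0, 1]]^T. Check: (A - 6I) v_2 = [[0, 0, 0]]^T = 0.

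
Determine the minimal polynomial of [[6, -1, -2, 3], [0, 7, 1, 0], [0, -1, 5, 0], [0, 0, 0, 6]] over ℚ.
The characteristic polynomial factors as (x - 6)^4. The minimal polynomial is ∏(x - λ)^{k_λ} where k_λ is the size of the largest Jordan block at λ.

For λ = 6: rank(A - 6I) = 2, and the largest Jordan block has size 3 (the smallest k with rank((A - 6I)^k) = rank((A - 6I)^(k+1))).

So m_A(x) = (x - 6)^3.

m_A(x) = (x - 6)^3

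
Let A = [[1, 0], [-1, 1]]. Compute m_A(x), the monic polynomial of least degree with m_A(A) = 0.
The characteristic polynomial factors as (x - 1)^2. The minimal polynomial is ∏(x - λ)^{k_λ} where k_λ is the size of the largest Jordan block at λ.

For λ = 1: rank(A - I) = 1, and the largest Jordan block has size 2 (the smallest k with rank((A - I)^k) = rank((A - I)^(k+1))).

So m_A(x) = (x - 1)^2.

m_A(x) = (x - 1)^2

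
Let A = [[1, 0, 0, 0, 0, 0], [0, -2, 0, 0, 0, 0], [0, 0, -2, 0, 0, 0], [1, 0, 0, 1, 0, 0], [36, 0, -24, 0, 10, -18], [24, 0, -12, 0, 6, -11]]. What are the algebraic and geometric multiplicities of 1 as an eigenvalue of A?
algebraic multiplicity 3, geometric multiplicity 2

The characteristic polynomial is (x - 1)^3(x + 2)^3, so the factor x - 1 appears with exponent 3: the algebraic multiplicity is 3.

rank(A - I) = 4, so the eigenspace has dimension 6 - 4 = 2: the geometric multiplicity is 2.

Since 2 < 3, A is not diagonalizable.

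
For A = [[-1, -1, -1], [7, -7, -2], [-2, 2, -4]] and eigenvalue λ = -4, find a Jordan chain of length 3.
v_1 = [[0, -1, 3]]^T, v_2 = [[-2, -3, -2]]^T, v_3 = [[-1, -1, -2]]^T

We seek v_1 ∈ ker((A + 4I)^3) \ ker((A + 4I)^2), then set v_{i+1} = (A + 4I) v_i.

One such chain is v_1 = [[0, -1, 3]]^T, v_2 = [[-2, -3, -2]]^T, v_3 = [[-1, -1, -2]]^T. Check: (A + 4I) v_3 = [[0, 0, 0]]^T = 0.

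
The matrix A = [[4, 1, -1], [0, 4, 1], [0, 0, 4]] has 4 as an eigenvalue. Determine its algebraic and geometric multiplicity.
algebraic multiplicity 3, geometric multiplicity 1

The characteristic polynomial is (x - 4)^3, so the factor x - 4 appears with exponent 3: the algebraic multiplicity is 3.

rank(A - 4I) = 2, so the eigenspace has dimension 3 - 2 = 1: the geometric multiplicity is 1.

Since 1 < 3, A is not diagonalizable.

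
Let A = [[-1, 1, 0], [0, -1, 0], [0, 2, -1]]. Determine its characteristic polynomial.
xI - A = [[x + 1, -1, 0], [0, x + 1, 0], [0, -2, x + 1]].

Expanding det(xI - A) along the first row:
det(xI - A) = + (x + 1)·det([[x + 1, 0], [-2, x + 1]]) - (-1)·det([[0, 0], [0, x + 1]]) + (0)·det([[0, x + 1], [0, -2]]).

Evaluating gives χ_A(x) = x^3 + 3x^2 + 3x + 1 = (x + 1)^3.

χ_A(x) = (x + 1)^3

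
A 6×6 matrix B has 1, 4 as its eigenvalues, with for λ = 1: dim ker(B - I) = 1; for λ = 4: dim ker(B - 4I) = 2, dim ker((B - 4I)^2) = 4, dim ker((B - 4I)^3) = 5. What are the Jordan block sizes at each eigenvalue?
λ = 1: successive nullity increments [1] count blocks of size ≥ k; block sizes are [1].
λ = 4: successive nullity increments [2, 2, 1] count blocks of size ≥ k; block sizes are [3, 2].

Jordan blocks: (1, 1), (4, 3), (4, 2)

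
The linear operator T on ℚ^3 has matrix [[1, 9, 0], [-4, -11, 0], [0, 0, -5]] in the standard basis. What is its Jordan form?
J = [[-5, 1, 0], [0, -5, 0], [0, 0, -5]]

The characteristic polynomial is det(xI - A) = (x + 5)^3, so the eigenvalues are -5 (algebraic multiplicity 3).

For λ = -5: rank(A + 5I) = 1, rank((A + 5I)^2) = 0. The eigenspace has dimension 3 - 1 = 2, so there are 2 Jordan blocks; the rank sequence gives block sizes [2, 1].

Assembling the blocks gives the Jordan form J above.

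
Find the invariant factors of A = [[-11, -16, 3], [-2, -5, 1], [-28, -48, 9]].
(x + 1)^2(x + 5)

The Jordan structure of A has elementary divisors (x + 5), (x + 1)^2. Arranging the block sizes at each eigenvalue in decreasing order and taking row products gives the invariant factors.

Invariant factors (smallest first, each dividing the next): (x + 1)^2(x + 5).

Check: the last factor (x + 1)^2(x + 5) is the minimal polynomial, and the product (x + 1)^2(x + 5) is the characteristic polynomial.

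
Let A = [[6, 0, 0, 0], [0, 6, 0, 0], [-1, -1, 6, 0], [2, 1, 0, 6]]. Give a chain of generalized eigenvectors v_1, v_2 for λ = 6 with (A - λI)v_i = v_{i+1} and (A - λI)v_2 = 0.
v_1 = [[-1, 3, 0, -1]]^T, v_2 = [[0, 0, -2, 1]]^T

We seek v_1 ∈ ker((A - 6I)^2) \ ker(A - 6I), then set v_{i+1} = (A - 6I) v_i.

One such chain is v_1 = [[-1, 3, 0, -1]]^T, v_2 = [[0, 0, -2, 1]]^T. Check: (A - 6I) v_2 = [[0, 0, 0, 0]]^T = 0.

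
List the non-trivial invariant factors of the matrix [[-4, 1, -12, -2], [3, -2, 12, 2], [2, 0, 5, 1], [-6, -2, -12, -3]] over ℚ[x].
The Jordan structure of A has elementary divisors (x + 1)^2, (x + 1)^2. Arranging the block sizes at each eigenvalue in decreasing order and taking row products gives the invariant factors.

Invariant factors (smallest first, each dividing the next): (x + 1)^2, (x + 1)^2.

Check: the last factor (x + 1)^2 is the minimal polynomial, and the product (x + 1)^4 is the characteristic polynomial.

(x + 1)^2, (x + 1)^2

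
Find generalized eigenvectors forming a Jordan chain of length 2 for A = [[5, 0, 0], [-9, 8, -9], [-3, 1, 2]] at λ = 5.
v_1 = [[2, 1, -2]]^T, v_2 = [[0, 3, 1]]^T

We seek v_1 ∈ ker((A - 5I)^2) \ ker(A - 5I), then set v_{i+1} = (A - 5I) v_i.

One such chain is v_1 = [[2, 1, -2]]^T, v_2 = [[0, 3, 1]]^T. Check: (A - 5I) v_2 = [[0, 0, 0]]^T = 0.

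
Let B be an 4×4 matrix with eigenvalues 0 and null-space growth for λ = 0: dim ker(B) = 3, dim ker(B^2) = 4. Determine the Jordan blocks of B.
Jordan blocks: (0, 2), (0, 1), (0, 1)

λ = 0: successive nullity increments [3, 1] count blocks of size ≥ k; block sizes are [2, 1, 1].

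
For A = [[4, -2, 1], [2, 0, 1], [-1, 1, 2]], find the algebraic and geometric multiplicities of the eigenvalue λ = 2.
algebraic multiplicity 3, geometric multiplicity 1

The characteristic polynomial is (x - 2)^3, so the factor x - 2 appears with exponent 3: the algebraic multiplicity is 3.

rank(A - 2I) = 2, so the eigenspace has dimension 3 - 2 = 1: the geometric multiplicity is 1.

Since 1 < 3, A is not diagonalizable.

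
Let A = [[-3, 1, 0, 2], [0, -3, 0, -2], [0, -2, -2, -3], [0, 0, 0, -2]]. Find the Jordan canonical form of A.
The characteristic polynomial is det(xI - A) = (x + 2)^2(x + 3)^2, so the eigenvalues are -3 (algebraic multiplicity 2), -2 (algebraic multiplicity 2).

For λ = -3: rank(A + 3I) = 3, rank((A + 3I)^2) = 2. The eigenspace has dimension 4 - 3 = 1, so there is 1 Jordan block; the rank sequence gives block sizes [2].

For λ = -2: rank(A + 2I) = 3, rank((A + 2I)^2) = 2. The eigenspace has dimension 4 - 3 = 1, so there is 1 Jordan block; the rank sequence gives block sizes [2].

Assembling the blocks gives the Jordan form J above.

J = [[-3, 1, 0, 0], [0, -3, 0, 0], [0, 0, -2, 1], [0, 0, 0, -2]]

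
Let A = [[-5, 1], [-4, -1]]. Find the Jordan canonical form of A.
J = [[-3, 1], [0, -3]]

The characteristic polynomial is det(xI - A) = (x + 3)^2, so the eigenvalues are -3 (algebraic multiplicity 2).

For λ = -3: rank(A + 3I) = 1, rank((A + 3I)^2) = 0. The eigenspace has dimension 2 - 1 = 1, so there is 1 Jordan block; the rank sequence gives block sizes [2].

Assembling the blocks gives the Jordan form J above.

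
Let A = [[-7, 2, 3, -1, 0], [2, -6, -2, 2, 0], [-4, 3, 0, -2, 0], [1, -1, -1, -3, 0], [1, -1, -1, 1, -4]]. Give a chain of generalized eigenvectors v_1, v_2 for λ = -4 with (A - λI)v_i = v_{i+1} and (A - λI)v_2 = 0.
v_1 = [[0, 0, 0, 1, 0]]^T, v_2 = [[-1, 2, -2, 1, 1]]^T

We seek v_1 ∈ ker((A + 4I)^2) \ ker(A + 4I), then set v_{i+1} = (A + 4I) v_i.

One such chain is v_1 = [[0, 0, 0, 1, 0]]^T, v_2 = [[-1, 2, -2, 1, 1]]^T. Check: (A + 4I) v_2 = [[0, 0, 0, 0, 0]]^T = 0.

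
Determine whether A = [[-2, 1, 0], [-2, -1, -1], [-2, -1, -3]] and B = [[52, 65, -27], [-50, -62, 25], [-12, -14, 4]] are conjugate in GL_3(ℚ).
Yes.

Two matrices over a field are similar if and only if they have the same invariant factors.

Both A and B have characteristic polynomial (x + 2)^3 and minimal polynomial (x + 2)^3. Computing further, both have invariant factors (x + 2)^3. Hence A and B are similar.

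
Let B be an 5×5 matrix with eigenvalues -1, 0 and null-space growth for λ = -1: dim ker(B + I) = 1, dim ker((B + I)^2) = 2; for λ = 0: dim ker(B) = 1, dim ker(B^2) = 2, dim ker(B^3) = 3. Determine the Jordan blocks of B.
λ = -1: successive nullity increments [1, 1] count blocks of size ≥ k; block sizes are [2].
λ = 0: successive nullity increments [1, 1, 1] count blocks of size ≥ k; block sizes are [3].

Jordan blocks: (-1, 2), (0, 3)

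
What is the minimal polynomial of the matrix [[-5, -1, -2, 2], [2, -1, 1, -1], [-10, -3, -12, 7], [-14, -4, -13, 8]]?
m_A(x) = (x + 1)(x + 2)^2(x + 5)

The characteristic polynomial factors as (x + 1)(x + 2)^2(x + 5). The minimal polynomial is ∏(x - λ)^{k_λ} where k_λ is the size of the largest Jordan block at λ.

For λ = -5: rank(A + 5I) = 3, and the largest Jordan block has size 1 (the smallest k with rank((A + 5I)^k) = rank((A + 5I)^(k+1))).
For λ = -2: rank(A + 2I) = 3, and the largest Jordan block has size 2 (the smallest k with rank((A + 2I)^k) = rank((A + 2I)^(k+1))).
For λ = -1: rank(A + I) = 3, and the largest Jordan block has size 1 (the smallest k with rank((A + I)^k) = rank((A + I)^(k+1))).

So m_A(x) = (x + 1)(x + 2)^2(x + 5).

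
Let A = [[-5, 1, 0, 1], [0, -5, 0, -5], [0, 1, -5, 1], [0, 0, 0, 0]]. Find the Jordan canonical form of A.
J = [[-5, 1, 0, 0], [0, -5, 0, 0], [0, 0, -5, 0], [0, 0, 0, 0]]

The characteristic polynomial is det(xI - A) = x(x + 5)^3, so the eigenvalues are -5 (algebraic multiplicity 3), 0 (algebraic multiplicity 1).

For λ = -5: rank(A + 5I) = 2, rank((A + 5I)^2) = 1. The eigenspace has dimension 4 - 2 = 2, so there are 2 Jordan blocks; the rank sequence gives block sizes [2, 1].

For λ = 0: algebraic multiplicity 1 gives one 1×1 block.

Assembling the blocks gives the Jordan form J above.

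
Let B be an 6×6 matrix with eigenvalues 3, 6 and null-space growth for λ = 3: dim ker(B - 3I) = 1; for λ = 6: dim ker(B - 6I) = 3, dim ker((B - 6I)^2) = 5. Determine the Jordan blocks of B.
Jordan blocks: (3, 1), (6, 2), (6, 2), (6, 1)

λ = 3: successive nullity increments [1] count blocks of size ≥ k; block sizes are [1].
λ = 6: successive nullity increments [3, 2] count blocks of size ≥ k; block sizes are [2, 2, 1].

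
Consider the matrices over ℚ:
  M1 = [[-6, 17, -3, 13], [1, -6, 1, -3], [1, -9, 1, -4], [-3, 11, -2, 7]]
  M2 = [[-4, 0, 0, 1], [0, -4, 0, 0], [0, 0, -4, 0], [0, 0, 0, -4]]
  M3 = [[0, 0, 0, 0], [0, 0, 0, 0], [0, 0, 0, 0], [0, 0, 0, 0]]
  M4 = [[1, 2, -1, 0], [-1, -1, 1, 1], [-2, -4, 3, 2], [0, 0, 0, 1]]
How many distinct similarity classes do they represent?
4 classes: {M1}, {M2}, {M3}, {M4}

Characteristic polynomials: χ_{M1} = (x + 1)^4, χ_{M2} = (x + 4)^4, χ_{M3} = x^4, χ_{M4} = (x - 1)^4.

{M1}: invariant factors (x + 1)^2, (x + 1)^2.

{M2}: invariant factors x + 4, x + 4, (x + 4)^2.

{M3}: invariant factors x, x, x, x.

{M4}: invariant factors x - 1, (x - 1)^3.

Matrices are similar if and only if their invariant-factor lists agree; the partition into similarity classes is {M1}, {M2}, {M3}, {M4}.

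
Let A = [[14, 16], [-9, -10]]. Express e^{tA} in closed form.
e^{tA} = [[(12*t + 1)*e^{2*t}, 16*t*e^{2*t}], [-9*t*e^{2*t}, (1 - 12*t)*e^{2*t}]]

A has Jordan form J = [[2, 1], [0, 2]] with A = PJP^{-1}, so e^{tA} = P e^{tJ} P^{-1}.

For a Jordan block J_k(λ), e^{tJ_k(λ)} = e^{λt} · (I + tN + t^2 N^2/2! + ... + t^{k-1} N^{k-1}/(k-1)!) where N is the nilpotent superdiagonal part.

Assembling the blocks and conjugating back gives the entries of e^{tA} as shown above.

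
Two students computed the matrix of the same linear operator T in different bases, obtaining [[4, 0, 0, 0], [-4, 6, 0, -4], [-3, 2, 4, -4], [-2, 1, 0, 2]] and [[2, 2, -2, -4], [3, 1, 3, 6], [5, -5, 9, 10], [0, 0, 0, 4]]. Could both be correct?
No.

Both have characteristic polynomial (x - 4)^4 and minimal polynomial (x - 4)^2. But rank(A - 4I) = 2 for A while rank(B - 4I) = 1 for B, so the number of Jordan blocks at λ = 4 differs. A and B are not similar.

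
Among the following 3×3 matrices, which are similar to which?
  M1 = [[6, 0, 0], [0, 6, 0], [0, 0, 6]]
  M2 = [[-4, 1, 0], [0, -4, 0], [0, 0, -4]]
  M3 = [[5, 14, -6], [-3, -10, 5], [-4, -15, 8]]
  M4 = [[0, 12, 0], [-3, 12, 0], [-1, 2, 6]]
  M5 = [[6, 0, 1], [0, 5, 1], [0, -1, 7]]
5 classes: {M1}, {M2}, {M3}, {M4}, {M5}

Characteristic polynomials: χ_{M1} = (x - 6)^3, χ_{M2} = (x + 4)^3, χ_{M3} = (x - 1)^3, χ_{M4} = (x - 6)^3, χ_{M5} = (x - 6)^3.

{M1}: invariant factors x - 6, x - 6, x - 6.

{M2}: invariant factors x + 4, (x + 4)^2.

{M3}: invariant factors (x - 1)^3.

{M4}: invariant factors x - 6, (x - 6)^2.

{M5}: invariant factors (x - 6)^3.

Matrices are similar if and only if their invariant-factor lists agree; the partition into similarity classes is {M1}, {M2}, {M3}, {M4}, {M5}.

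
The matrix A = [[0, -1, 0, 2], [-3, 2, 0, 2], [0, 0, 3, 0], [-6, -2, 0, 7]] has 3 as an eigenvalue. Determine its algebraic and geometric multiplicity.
algebraic multiplicity 4, geometric multiplicity 3

The characteristic polynomial is (x - 3)^4, so the factor x - 3 appears with exponent 4: the algebraic multiplicity is 4.

rank(A - 3I) = 1, so the eigenspace has dimension 4 - 1 = 3: the geometric multiplicity is 3.

Since 3 < 4, A is not diagonalizable.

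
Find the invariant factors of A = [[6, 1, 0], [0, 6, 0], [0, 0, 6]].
The Jordan structure of A has elementary divisors (x - 6)^2, (x - 6). Arranging the block sizes at each eigenvalue in decreasing order and taking row products gives the invariant factors.

Invariant factors (smallest first, each dividing the next): x - 6, (x - 6)^2.

Check: the last factor (x - 6)^2 is the minimal polynomial, and the product (x - 6)^3 is the characteristic polynomial.

x - 6, (x - 6)^2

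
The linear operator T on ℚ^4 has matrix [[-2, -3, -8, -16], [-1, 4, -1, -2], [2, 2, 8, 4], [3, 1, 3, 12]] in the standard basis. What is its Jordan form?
J = [[5, 1, 0, 0], [0, 5, 0, 0], [0, 0, 6, 0], [0, 0, 0, 6]]

The characteristic polynomial is det(xI - A) = (x - 6)^2(x - 5)^2, so the eigenvalues are 5 (algebraic multiplicity 2), 6 (algebraic multiplicity 2).

For λ = 5: rank(A - 5I) = 3, rank((A - 5I)^2) = 2. The eigenspace has dimension 4 - 3 = 1, so there is 1 Jordan block; the rank sequence gives block sizes [2].

For λ = 6: rank(A - 6I) = 2. The eigenspace has dimension 4 - 2 = 2, so there are 2 Jordan blocks; the rank sequence gives block sizes [1, 1].

Assembling the blocks gives the Jordan form J above.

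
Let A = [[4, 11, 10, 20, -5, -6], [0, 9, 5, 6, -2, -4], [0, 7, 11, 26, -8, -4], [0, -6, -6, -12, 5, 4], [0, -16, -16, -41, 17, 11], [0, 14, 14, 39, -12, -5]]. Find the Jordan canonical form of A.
The characteristic polynomial is det(xI - A) = (x - 4)^6, so the eigenvalues are 4 (algebraic multiplicity 6).

For λ = 4: rank(A - 4I) = 4, rank((A - 4I)^2) = 2, rank((A - 4I)^3) = 0. The eigenspace has dimension 6 - 4 = 2, so there are 2 Jordan blocks; the rank sequence gives block sizes [3, 3].

Assembling the blocks gives the Jordan form J above.

J = [[4, 1, 0, 0, 0, 0], [0, 4, 1, 0, 0, 0], [0, 0, 4, 0, 0, 0], [0, 0, 0, 4, 1, 0], [0, 0, 0, 0, 4, 1], [0, 0, 0, 0, 0, 4]]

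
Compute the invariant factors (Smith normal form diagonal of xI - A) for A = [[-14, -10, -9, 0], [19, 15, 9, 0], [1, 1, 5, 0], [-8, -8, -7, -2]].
The Jordan structure of A has elementary divisors (x + 4), (x + 2), (x - 5)^2. Arranging the block sizes at each eigenvalue in decreasing order and taking row products gives the invariant factors.

Invariant factors (smallest first, each dividing the next): (x - 5)^2(x + 2)(x + 4).

Check: the last factor (x - 5)^2(x + 2)(x + 4) is the minimal polynomial, and the product (x - 5)^2(x + 2)(x + 4) is the characteristic polynomial.

(x - 5)^2(x + 2)(x + 4)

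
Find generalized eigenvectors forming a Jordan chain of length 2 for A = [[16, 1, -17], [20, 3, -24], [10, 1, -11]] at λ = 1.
We seek v_1 ∈ ker((A - I)^2) \ ker(A - I), then set v_{i+1} = (A - I) v_i.

One such chain is v_1 = [[1, 3, 1]]^T, v_2 = [[1, 2, 1]]^T. Check: (A - I) v_2 = [[0, 0, 0]]^T = 0.

v_1 = [[1, 3, 1]]^T, v_2 = [[1, 2, 1]]^T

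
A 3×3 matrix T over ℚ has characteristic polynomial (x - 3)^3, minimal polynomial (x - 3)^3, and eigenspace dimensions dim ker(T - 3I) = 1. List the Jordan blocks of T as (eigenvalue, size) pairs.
Jordan blocks: (3, 3)

λ = 3: algebraic multiplicity 3 (exponent in χ_T), largest block size 3 (exponent in m_T), 1 block (geometric multiplicity). This forces block sizes [3].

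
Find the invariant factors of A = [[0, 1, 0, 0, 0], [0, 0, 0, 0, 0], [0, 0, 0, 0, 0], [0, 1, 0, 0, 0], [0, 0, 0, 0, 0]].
The Jordan structure of A has elementary divisors x^2, x, x, x. Arranging the block sizes at each eigenvalue in decreasing order and taking row products gives the invariant factors.

Invariant factors (smallest first, each dividing the next): x, x, x, x^2.

Check: the last factor x^2 is the minimal polynomial, and the product x^5 is the characteristic polynomial.

x, x, x, x^2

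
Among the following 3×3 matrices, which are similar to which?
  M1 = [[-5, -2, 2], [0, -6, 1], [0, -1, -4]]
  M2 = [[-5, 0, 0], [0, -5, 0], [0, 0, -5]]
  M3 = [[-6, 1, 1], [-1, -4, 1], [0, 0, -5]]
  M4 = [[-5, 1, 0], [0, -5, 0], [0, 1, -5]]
Characteristic polynomials: χ_{M1} = (x + 5)^3, χ_{M2} = (x + 5)^3, χ_{M3} = (x + 5)^3, χ_{M4} = (x + 5)^3.

{M1, M3, M4}: invariant factors x + 5, (x + 5)^2.

{M2}: invariant factors x + 5, x + 5, x + 5.

Matrices are similar if and only if their invariant-factor lists agree; the partition into similarity classes is {M1, M3, M4}, {M2}.

2 classes: {M1, M3, M4}, {M2}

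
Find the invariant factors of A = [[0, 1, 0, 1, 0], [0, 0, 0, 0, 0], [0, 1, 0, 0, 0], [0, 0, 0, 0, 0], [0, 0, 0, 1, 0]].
x, x^2, x^2

The Jordan structure of A has elementary divisors x^2, x^2, x. Arranging the block sizes at each eigenvalue in decreasing order and taking row products gives the invariant factors.

Invariant factors (smallest first, each dividing the next): x, x^2, x^2.

Check: the last factor x^2 is the minimal polynomial, and the product x^5 is the characteristic polynomial.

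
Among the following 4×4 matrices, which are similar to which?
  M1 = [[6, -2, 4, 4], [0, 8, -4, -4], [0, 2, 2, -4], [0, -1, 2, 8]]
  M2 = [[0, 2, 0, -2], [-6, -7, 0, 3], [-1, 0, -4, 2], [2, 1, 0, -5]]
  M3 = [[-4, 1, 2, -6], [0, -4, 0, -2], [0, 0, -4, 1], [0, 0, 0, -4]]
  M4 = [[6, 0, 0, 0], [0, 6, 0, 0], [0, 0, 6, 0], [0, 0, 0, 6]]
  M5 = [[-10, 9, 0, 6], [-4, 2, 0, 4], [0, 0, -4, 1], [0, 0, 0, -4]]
3 classes: {M1}, {M2, M3, M5}, {M4}

Characteristic polynomials: χ_{M1} = (x - 6)^4, χ_{M2} = (x + 4)^4, χ_{M3} = (x + 4)^4, χ_{M4} = (x - 6)^4, χ_{M5} = (x + 4)^4.

{M1}: invariant factors x - 6, x - 6, (x - 6)^2.

{M2, M3, M5}: invariant factors (x + 4)^2, (x + 4)^2.

{M4}: invariant factors x - 6, x - 6, x - 6, x - 6.

Matrices are similar if and only if their invariant-factor lists agree; the partition into similarity classes is {M1}, {M2, M3, M5}, {M4}.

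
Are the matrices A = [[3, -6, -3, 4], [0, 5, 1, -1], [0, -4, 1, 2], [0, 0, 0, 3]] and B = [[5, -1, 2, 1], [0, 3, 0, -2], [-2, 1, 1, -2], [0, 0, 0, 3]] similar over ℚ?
Yes.

Two matrices over a field are similar if and only if they have the same invariant factors.

Both A and B have characteristic polynomial (x - 3)^4 and minimal polynomial (x - 3)^2. Computing further, both have invariant factors (x - 3)^2, (x - 3)^2. Hence A and B are similar.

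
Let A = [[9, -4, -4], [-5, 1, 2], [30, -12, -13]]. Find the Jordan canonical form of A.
J = [[-1, 1, 0], [0, -1, 0], [0, 0, -1]]

The characteristic polynomial is det(xI - A) = (x + 1)^3, so the eigenvalues are -1 (algebraic multiplicity 3).

For λ = -1: rank(A + I) = 1, rank((A + I)^2) = 0. The eigenspace has dimension 3 - 1 = 2, so there are 2 Jordan blocks; the rank sequence gives block sizes [2, 1].

Assembling the blocks gives the Jordan form J above.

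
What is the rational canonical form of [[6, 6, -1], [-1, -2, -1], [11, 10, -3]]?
R = [[0, 0, 0], [1, 0, -3], [0, 1, 1]]

The invariant factors of A (the non-unit diagonal entries of the Smith normal form of xI - A over ℚ[x]) are x(x^2 - x + 3), each dividing the next. The characteristic polynomial is their product, x(x^2 - x + 3).

The rational canonical form is the block-diagonal matrix of companion matrices C(f_i):
R = [[0, 0, 0], [1, 0, -3], [0, 1, 1]].

Note the characteristic polynomial does not split into linear factors over ℚ, so A has no Jordan form over ℚ; the rational canonical form exists over any field.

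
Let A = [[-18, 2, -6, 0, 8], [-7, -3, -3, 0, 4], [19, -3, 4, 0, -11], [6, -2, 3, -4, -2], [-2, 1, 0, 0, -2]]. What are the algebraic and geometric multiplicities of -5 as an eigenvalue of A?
algebraic multiplicity 3, geometric multiplicity 1

The characteristic polynomial is (x + 4)^2(x + 5)^3, so the factor x + 5 appears with exponent 3: the algebraic multiplicity is 3.

rank(A + 5I) = 4, so the eigenspace has dimension 5 - 4 = 1: the geometric multiplicity is 1.

Since 1 < 3, A is not diagonalizable.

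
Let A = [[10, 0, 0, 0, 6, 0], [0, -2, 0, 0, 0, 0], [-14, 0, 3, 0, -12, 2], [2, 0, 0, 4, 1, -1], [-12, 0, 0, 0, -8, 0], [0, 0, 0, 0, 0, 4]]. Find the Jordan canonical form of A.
J = [[-2, 0, 0, 0, 0, 0], [0, -2, 0, 0, 0, 0], [0, 0, 3, 0, 0, 0], [0, 0, 0, 4, 1, 0], [0, 0, 0, 0, 4, 0], [0, 0, 0, 0, 0, 4]]

The characteristic polynomial is det(xI - A) = (x - 4)^3(x - 3)(x + 2)^2, so the eigenvalues are -2 (algebraic multiplicity 2), 3 (algebraic multiplicity 1), 4 (algebraic multiplicity 3).

For λ = -2: rank(A + 2I) = 4. The eigenspace has dimension 6 - 4 = 2, so there are 2 Jordan blocks; the rank sequence gives block sizes [1, 1].

For λ = 3: algebraic multiplicity 1 gives one 1×1 block.

For λ = 4: rank(A - 4I) = 4, rank((A - 4I)^2) = 3. The eigenspace has dimension 6 - 4 = 2, so there are 2 Jordan blocks; the rank sequence gives block sizes [2, 1].

Assembling the blocks gives the Jordan form J above.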